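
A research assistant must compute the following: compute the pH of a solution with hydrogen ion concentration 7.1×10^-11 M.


pH = -log10([H+]) = -log10(7.1×10^-11)
= 11 - log10(7.1)
= 11 - 0.85
= 10.15

10.15


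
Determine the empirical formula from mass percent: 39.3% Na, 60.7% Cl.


Assume 100 g sample. Moles of each element:
  Na: 39.3/22.99 = 1.709 mol
  Cl: 60.7/35.45 = 1.712 mol
Divide by smallest (1.709):
  Na: 1.709/1.709 = 1.0
  Cl: 1.712/1.709 = 1.0
Empirical formula: NaCl

NaCl


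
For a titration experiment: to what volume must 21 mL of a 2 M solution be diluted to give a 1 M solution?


C1V1 = C2V2
2 × 21 = 1 × V2
V2 = 42/1 = 42.0 mL

42.0 mL


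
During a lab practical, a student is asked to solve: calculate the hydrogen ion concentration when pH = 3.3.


[H+] = 10^(-pH) = 10^(-3.3)
= 5.01×10^-4 M

5.01×10^-4 M


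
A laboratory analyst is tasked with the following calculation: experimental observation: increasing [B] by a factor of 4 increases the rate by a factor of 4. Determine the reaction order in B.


rate ∝ [B]^n
4^n = 4 → n = 1
Order in B: 1

1


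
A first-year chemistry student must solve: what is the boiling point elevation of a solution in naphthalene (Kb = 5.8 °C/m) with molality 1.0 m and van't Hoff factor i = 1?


ΔTb = Kb × m × i
= 5.8 × 1.0 × 1
= 5.8 °C

5.8 °C


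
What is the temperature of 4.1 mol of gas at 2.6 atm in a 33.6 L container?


PV = nRT  (R = 0.08206 L·atm/(mol·K))
T = PV/(nR) = 2.6×33.6/(4.1×0.08206)
= 87.36/0.336446
= 259.66 K

259.66 K


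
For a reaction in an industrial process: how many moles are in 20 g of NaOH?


M(NaOH) = 40.0 g/mol
n = mass/M = 20/40.0 = 0.5 mol

0.5 mol


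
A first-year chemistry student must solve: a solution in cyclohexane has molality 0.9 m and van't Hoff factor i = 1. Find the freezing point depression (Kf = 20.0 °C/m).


ΔTf = Kf × m × i
= 20.0 × 0.9 × 1
= 18.0 °C

18.0 °C


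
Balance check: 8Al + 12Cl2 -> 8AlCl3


Equation: 8Al + 12Cl2 -> 8AlCl3
Check atoms: Al: 8=8, Cl: 24=24
Balanced

Yes, balanced


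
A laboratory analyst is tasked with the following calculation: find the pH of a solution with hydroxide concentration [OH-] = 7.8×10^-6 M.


pOH = -log10([OH-]) = -log10(7.8×10^-6)
= 6 - log10(7.8) = 5.11
pH = 14 - pOH = 14 - 5.11 = 8.89

8.89


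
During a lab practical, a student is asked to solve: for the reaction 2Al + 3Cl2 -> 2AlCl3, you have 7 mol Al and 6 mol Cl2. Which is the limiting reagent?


Mole ratio available / coefficient:
  Al: 7/2 = 3.500
  Cl2: 6/3 = 2.000
Smaller ratio is limiting.

Cl2


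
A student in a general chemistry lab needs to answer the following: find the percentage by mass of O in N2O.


M(N2O) = 2×14.01 + 1×16.0 = 44.02 g/mol
Mass of O = 1 × 16.0 = 16.00 g/mol
% O = 16.00/44.02 × 100 = 36.35%

36.35%


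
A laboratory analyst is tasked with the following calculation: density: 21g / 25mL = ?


ρ = mass/volume
= 21/25
= 0.84 g/mL

0.84 g/mL


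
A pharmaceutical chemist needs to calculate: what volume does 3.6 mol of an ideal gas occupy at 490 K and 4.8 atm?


PV = nRT  (R = 0.08206 L·atm/(mol·K))
V = nRT/P = 3.6×0.08206×490/4.8
= 30.157 L

30.157 L


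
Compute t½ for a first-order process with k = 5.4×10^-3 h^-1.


t½ = ln2/k = 0.693147/(5.4×10^-3 h^-1)
= 128.4 h

128.4 h


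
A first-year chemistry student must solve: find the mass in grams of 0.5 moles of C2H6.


M(C2H6) = 30.07 g/mol
mass = n × M = 0.5 × 30.07 = 15.04 g

15.04 g


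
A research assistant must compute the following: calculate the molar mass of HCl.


M(HCl) = 1×1.008 + 1×35.45
= 1.01 + 35.45
= 36.46 g/mol

36.46 g/mol


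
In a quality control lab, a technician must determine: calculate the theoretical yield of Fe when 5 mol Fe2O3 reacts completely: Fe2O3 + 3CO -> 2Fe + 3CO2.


Mole ratio Fe:Fe2O3 = 2:1
n(Fe) = 5 × 2/1 = 10.000 mol
mass = 10.000 × 55.85 = 558.5 g

558.5 g


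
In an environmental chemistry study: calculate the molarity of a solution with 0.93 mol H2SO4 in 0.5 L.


M = n/V = 0.93/0.5 = 1.860 mol/L

1.860 M


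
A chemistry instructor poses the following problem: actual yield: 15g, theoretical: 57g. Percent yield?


% yield = actual/theoretical × 100
= 15/57 × 100
= 26.32%

26.32%


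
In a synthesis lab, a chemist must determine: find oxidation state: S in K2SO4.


2(+1) + x + 4(-2) = 0, so x = +6
Oxidation number: +6

+6


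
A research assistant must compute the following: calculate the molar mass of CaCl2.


M(CaCl2) = 1×40.08 + 2×35.45
= 40.08 + 70.9
= 110.98 g/mol

110.98 g/mol


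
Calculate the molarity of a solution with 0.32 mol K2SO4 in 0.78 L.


M = n/V = 0.32/0.78 = 0.410 mol/L

0.410 M


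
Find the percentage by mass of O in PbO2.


M(PbO2) = 1×207.2 + 2×16.0 = 239.20 g/mol
Mass of O = 2 × 16.0 = 32.00 g/mol
% O = 32.00/239.20 × 100 = 13.38%

13.38%


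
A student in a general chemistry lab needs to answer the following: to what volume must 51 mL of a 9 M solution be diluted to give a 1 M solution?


C1V1 = C2V2
9 × 51 = 1 × V2
V2 = 459/1 = 459.0 mL

459.0 mL


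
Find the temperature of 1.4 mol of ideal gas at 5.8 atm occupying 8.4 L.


PV = nRT  (R = 0.08206 L·atm/(mol·K))
T = PV/(nR) = 5.8×8.4/(1.4×0.08206)
= 48.72/0.114884
= 424.08 K

424.08 K


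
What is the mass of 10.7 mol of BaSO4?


M(BaSO4) = 233.4 g/mol
mass = n × M = 10.7 × 233.4 = 2497.38 g

2497.38 g


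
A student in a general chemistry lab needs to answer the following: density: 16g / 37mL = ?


ρ = mass/volume
= 16/37
= 0.432 g/mL

0.432 g/mL


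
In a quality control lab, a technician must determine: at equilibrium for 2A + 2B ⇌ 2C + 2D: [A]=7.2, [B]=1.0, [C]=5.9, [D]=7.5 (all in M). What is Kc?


Kc = [C]^2[D]^2/([A]^2[B]^2)
= (5.9^2 × 7.5^2)/(7.2^2 × 1.0^2)
= 1958.0625/51.84
= 37.77

37.77


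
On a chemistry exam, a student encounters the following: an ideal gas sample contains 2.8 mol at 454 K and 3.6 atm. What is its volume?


PV = nRT  (R = 0.08206 L·atm/(mol·K))
V = nRT/P = 2.8×0.08206×454/3.6
= 28.976 L

28.976 L


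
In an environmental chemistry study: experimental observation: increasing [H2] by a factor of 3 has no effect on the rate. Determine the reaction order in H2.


rate ∝ [H2]^n
rate ∝ [H2]^0
Order in H2: 0

0


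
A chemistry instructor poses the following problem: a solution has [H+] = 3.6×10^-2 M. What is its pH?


pH = -log10([H+]) = -log10(3.6×10^-2)
= 2 - log10(3.6)
= 2 - 0.56
= 1.44

1.44


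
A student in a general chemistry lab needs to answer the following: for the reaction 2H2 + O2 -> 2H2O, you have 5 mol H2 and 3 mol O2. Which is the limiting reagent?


Mole ratio available / coefficient:
  H2: 5/2 = 2.500
  O2: 3/1 = 3.000
Smaller ratio is limiting.

H2


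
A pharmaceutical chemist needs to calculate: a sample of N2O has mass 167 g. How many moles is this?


M(N2O) = 44.02 g/mol
n = mass/M = 167/44.02 = 3.7937 mol

3.7937 mol


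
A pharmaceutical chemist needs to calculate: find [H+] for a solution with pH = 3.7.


[H+] = 10^(-pH) = 10^(-3.7)
= 2.0×10^-4 M

2.0×10^-4 M


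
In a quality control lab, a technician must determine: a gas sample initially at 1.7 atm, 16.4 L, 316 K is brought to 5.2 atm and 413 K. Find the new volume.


P1V1/T1 = P2V2/T2
V2 = P1V1T2/(T1P2)
= 1.7×16.4×413/(316×5.2)
= 7.007 L

7.007 L


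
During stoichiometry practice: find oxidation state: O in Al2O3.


O is usually -2
Oxidation number: -2

-2


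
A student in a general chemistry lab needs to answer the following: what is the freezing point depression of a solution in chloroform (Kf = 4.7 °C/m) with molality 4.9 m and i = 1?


ΔTf = Kf × m × i
= 4.7 × 4.9 × 1
= 23.03 °C

23.03 °C


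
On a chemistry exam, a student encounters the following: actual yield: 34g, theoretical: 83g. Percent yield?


% yield = actual/theoretical × 100
= 34/83 × 100
= 40.96%

40.96%


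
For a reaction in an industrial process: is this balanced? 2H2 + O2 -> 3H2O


Equation: 2H2 + O2 -> 3H2O
Check atoms: H: 4≠6, O: 2≠3
Not balanced

No, not balanced


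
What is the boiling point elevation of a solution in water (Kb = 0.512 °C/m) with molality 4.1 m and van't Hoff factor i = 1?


ΔTb = Kb × m × i
= 0.512 × 4.1 × 1
= 2.0992 °C

2.0992 °C


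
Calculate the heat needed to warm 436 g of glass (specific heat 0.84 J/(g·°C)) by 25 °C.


q = mcΔT = 436 × 0.84 × 25
= 9156.00 J

9156.00 J


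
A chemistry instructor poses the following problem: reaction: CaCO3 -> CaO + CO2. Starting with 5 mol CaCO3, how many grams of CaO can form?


Mole ratio CaO:CaCO3 = 1:1
n(CaO) = 5 × 1/1 = 5.000 mol
mass = 5.000 × 56.08 = 280.4 g

280.4 g


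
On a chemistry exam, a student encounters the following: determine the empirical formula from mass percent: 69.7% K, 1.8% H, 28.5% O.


Assume 100 g sample. Moles of each element:
  K: 69.7/39.1 = 1.783 mol
  H: 1.8/1.008 = 1.786 mol
  O: 28.5/16.0 = 1.781 mol
Divide by smallest (1.781):
  K: 1.783/1.781 = 1.0
  H: 1.786/1.781 = 1.0
  O: 1.781/1.781 = 1.0
Empirical formula: KOH

KOH


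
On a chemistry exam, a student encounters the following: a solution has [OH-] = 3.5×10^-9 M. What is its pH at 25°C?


pOH = -log10([OH-]) = -log10(3.5×10^-9)
= 9 - log10(3.5) = 8.46
pH = 14 - pOH = 14 - 8.46 = 5.54

5.54


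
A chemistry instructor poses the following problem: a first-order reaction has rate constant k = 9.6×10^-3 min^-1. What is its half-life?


t½ = ln2/k = 0.693147/(9.6×10^-3 min^-1)
= 72.20 min

72.20 min


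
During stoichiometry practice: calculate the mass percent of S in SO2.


M(SO2) = 1×32.07 + 2×16.0 = 64.07 g/mol
Mass of S = 1 × 32.07 = 32.07 g/mol
% S = 32.07/64.07 × 100 = 50.05%

50.05%


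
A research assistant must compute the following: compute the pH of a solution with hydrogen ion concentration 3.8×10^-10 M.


pH = -log10([H+]) = -log10(3.8×10^-10)
= 10 - log10(3.8)
= 10 - 0.58
= 9.42

9.42


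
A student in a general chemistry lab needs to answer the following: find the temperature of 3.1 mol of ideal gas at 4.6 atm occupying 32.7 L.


PV = nRT  (R = 0.08206 L·atm/(mol·K))
T = PV/(nR) = 4.6×32.7/(3.1×0.08206)
= 150.42/0.254386
= 591.31 K

591.31 K


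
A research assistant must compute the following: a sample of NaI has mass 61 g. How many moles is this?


M(NaI) = 149.89 g/mol
n = mass/M = 61/149.89 = 0.407 mol

0.407 mol


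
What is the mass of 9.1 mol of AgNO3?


M(AgNO3) = 169.88 g/mol
mass = n × M = 9.1 × 169.88 = 1545.91 g

1545.91 g


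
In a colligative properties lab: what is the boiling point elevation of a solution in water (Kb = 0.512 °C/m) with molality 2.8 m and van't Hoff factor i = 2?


ΔTb = Kb × m × i
= 0.512 × 2.8 × 2
= 2.8672 °C

2.8672 °C


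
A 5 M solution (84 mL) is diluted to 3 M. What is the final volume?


C1V1 = C2V2
5 × 84 = 3 × V2
V2 = 420/3 = 140.0 mL

140.0 mL


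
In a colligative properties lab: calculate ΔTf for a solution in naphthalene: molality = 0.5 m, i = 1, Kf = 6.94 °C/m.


ΔTf = Kf × m × i
= 6.94 × 0.5 × 1
= 3.47 °C

3.47 °C


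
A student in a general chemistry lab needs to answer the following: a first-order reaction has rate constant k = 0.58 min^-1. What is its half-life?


t½ = ln2/k = 0.693147/(0.58 min^-1)
= 1.195 min

1.195 min


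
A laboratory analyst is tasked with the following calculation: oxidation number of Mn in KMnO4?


(+1) + x + 4(-2) = 0, so x = +7
Oxidation number: +7

+7


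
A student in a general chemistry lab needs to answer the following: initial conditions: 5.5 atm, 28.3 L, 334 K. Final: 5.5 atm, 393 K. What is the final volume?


P1V1/T1 = P2V2/T2
V2 = P1V1T2/(T1P2)
= 5.5×28.3×393/(334×5.5)
= 33.299 L

33.299 L


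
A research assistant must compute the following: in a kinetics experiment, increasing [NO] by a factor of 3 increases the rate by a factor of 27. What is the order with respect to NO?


rate ∝ [NO]^n
3^n = 27 → n = 3
Order in NO: 3

3


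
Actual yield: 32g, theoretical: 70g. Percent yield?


% yield = actual/theoretical × 100
= 32/70 × 100
= 45.71%

45.71%


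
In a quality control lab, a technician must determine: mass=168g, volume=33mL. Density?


ρ = mass/volume
= 168/33
= 5.091 g/mL

5.091 g/mL


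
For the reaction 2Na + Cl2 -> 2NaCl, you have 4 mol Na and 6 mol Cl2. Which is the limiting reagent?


Mole ratio available / coefficient:
  Na: 4/2 = 2.000
  Cl2: 6/1 = 6.000
Smaller ratio is limiting.

Na


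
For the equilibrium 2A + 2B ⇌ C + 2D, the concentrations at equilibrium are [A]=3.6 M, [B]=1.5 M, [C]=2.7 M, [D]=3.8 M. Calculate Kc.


Kc = [C][D]^2/([A]^2[B]^2)
= (2.7^1 × 3.8^2)/(3.6^2 × 1.5^2)
= 38.988/29.16
= 1.337

1.337


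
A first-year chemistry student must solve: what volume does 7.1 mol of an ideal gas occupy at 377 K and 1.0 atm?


PV = nRT  (R = 0.08206 L·atm/(mol·K))
V = nRT/P = 7.1×0.08206×377/1.0
= 219.65 L

219.65 L


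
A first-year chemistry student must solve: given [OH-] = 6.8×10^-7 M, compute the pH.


pOH = -log10([OH-]) = -log10(6.8×10^-7)
= 7 - log10(6.8) = 6.17
pH = 14 - pOH = 14 - 6.17 = 7.83

7.83


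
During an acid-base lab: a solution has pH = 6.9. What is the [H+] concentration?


[H+] = 10^(-pH) = 10^(-6.9)
= 1.26×10^-7 M

1.26×10^-7 M


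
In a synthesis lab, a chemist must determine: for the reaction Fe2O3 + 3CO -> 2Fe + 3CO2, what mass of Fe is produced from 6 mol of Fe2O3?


Mole ratio Fe:Fe2O3 = 2:1
n(Fe) = 6 × 2/1 = 12.000 mol
mass = 12.000 × 55.85 = 670.2 g

670.2 g


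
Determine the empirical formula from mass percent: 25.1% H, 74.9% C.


Assume 100 g sample. Moles of each element:
  H: 25.1/1.008 = 24.901 mol
  C: 74.9/12.01 = 6.236 mol
Divide by smallest (6.236):
  H: 24.901/6.236 = 3.99
  C: 6.236/6.236 = 1.0
Empirical formula: CH4

CH4


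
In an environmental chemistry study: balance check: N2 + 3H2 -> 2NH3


Equation: N2 + 3H2 -> 2NH3
Check atoms: H: 6=6, N: 2=2
Balanced

Yes, balanced


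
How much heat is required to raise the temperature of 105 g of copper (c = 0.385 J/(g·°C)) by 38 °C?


q = mcΔT = 105 × 0.385 × 38
= 1536.15 J

1536.15 J


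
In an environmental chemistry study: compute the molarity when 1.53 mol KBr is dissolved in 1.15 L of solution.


M = n/V = 1.53/1.15 = 1.330 mol/L

1.330 M


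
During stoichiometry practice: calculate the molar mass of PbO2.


M(PbO2) = 1×207.2 + 2×16.0
= 207.2 + 32.0
= 239.2 g/mol

239.2 g/mol


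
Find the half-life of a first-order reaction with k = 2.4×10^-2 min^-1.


t½ = ln2/k = 0.693147/(2.4×10^-2 min^-1)
= 28.88 min

28.88 min


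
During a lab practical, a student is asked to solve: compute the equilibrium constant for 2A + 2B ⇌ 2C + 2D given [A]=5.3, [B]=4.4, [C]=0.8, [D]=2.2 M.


Kc = [C]^2[D]^2/([A]^2[B]^2)
= (0.8^2 × 2.2^2)/(5.3^2 × 4.4^2)
= 3.0976/543.8224
= 0.005696

0.005696


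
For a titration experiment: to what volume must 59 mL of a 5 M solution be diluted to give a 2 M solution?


C1V1 = C2V2
5 × 59 = 2 × V2
V2 = 295/2 = 147.5 mL

147.5 mL


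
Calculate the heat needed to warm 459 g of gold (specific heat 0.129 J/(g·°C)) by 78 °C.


q = mcΔT = 459 × 0.129 × 78
= 4618.46 J

4618.46 J


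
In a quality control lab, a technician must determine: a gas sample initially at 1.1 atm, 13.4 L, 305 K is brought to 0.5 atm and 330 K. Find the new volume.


P1V1/T1 = P2V2/T2
V2 = P1V1T2/(T1P2)
= 1.1×13.4×330/(305×0.5)
= 31.896 L

31.896 L


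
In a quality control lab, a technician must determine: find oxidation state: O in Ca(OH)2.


O is usually -2
Oxidation number: -2

-2


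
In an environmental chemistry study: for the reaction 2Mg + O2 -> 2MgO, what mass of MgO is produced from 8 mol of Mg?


Mole ratio MgO:Mg = 2:2
n(MgO) = 8 × 2/2 = 8.000 mol
mass = 8.000 × 40.31 = 322.48 g

322.48 g


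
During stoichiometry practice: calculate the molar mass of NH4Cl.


M(NH4Cl) = 1×14.01 + 4×1.008 + 1×35.45
= 14.01 + 4.03 + 35.45
= 53.49 g/mol

53.49 g/mol


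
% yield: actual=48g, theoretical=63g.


% yield = actual/theoretical × 100
= 48/63 × 100
= 76.19%

76.19%


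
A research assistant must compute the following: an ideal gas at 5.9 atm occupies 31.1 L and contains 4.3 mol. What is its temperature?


PV = nRT  (R = 0.08206 L·atm/(mol·K))
T = PV/(nR) = 5.9×31.1/(4.3×0.08206)
= 183.49/0.352858
= 520.01 K

520.01 K


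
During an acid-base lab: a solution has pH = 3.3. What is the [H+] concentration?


[H+] = 10^(-pH) = 10^(-3.3)
= 5.01×10^-4 M

5.01×10^-4 M


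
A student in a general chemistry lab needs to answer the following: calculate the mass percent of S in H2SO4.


M(H2SO4) = 2×1.008 + 1×32.07 + 4×16.0 = 98.086 g/mol
Mass of S = 1 × 32.07 = 32.07 g/mol
% S = 32.07/98.086 × 100 = 32.70%

32.70%


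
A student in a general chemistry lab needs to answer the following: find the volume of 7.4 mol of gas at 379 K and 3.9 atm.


PV = nRT  (R = 0.08206 L·atm/(mol·K))
V = nRT/P = 7.4×0.08206×379/3.9
= 59.012 L

59.012 L


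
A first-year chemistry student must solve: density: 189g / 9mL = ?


ρ = mass/volume
= 189/9
= 21.0 g/mL

21.0 g/mL


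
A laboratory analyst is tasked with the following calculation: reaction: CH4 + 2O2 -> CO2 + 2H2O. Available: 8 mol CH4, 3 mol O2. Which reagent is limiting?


Mole ratio available / coefficient:
  CH4: 8/1 = 8.000
  O2: 3/2 = 1.500
Smaller ratio is limiting.

O2


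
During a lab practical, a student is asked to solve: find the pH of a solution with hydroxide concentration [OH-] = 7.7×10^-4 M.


pOH = -log10([OH-]) = -log10(7.7×10^-4)
= 4 - log10(7.7) = 3.11
pH = 14 - pOH = 14 - 3.11 = 10.89

10.89


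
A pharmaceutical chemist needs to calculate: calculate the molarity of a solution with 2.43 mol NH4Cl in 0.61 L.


M = n/V = 2.43/0.61 = 3.984 mol/L

3.984 M


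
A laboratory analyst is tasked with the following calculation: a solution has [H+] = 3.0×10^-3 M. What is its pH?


pH = -log10([H+]) = -log10(3.0×10^-3)
= 3 - log10(3.0)
= 3 - 0.48
= 2.52

2.52


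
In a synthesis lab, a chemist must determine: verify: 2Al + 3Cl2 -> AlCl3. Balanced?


Equation: 2Al + 3Cl2 -> AlCl3
Check atoms: Al: 2≠1, Cl: 6≠3
Not balanced

No, not balanced


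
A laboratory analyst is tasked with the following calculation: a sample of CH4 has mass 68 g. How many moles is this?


M(CH4) = 16.04 g/mol
n = mass/M = 68/16.04 = 4.2394 mol

4.2394 mol


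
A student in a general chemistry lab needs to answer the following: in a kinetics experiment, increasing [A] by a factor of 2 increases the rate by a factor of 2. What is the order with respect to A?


rate ∝ [A]^n
2^n = 2 → n = 1
Order in A: 1

1


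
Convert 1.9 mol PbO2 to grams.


M(PbO2) = 239.2 g/mol
mass = n × M = 1.9 × 239.2 = 454.48 g

454.48 g


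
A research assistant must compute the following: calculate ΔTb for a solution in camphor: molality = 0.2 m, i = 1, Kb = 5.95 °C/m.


ΔTb = Kb × m × i
= 5.95 × 0.2 × 1
= 1.19 °C

1.19 °C


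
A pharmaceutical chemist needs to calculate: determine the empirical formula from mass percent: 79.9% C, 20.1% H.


Assume 100 g sample. Moles of each element:
  C: 79.9/12.01 = 6.653 mol
  H: 20.1/1.008 = 19.94 mol
Divide by smallest (6.653):
  C: 6.653/6.653 = 1.0
  H: 19.94/6.653 = 3.0
Empirical formula: CH3

CH3


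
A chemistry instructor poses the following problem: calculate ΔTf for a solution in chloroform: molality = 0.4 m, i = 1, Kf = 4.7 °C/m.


ΔTf = Kf × m × i
= 4.7 × 0.4 × 1
= 1.88 °C

1.88 °C


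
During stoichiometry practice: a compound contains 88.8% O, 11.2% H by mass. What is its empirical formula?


Assume 100 g sample. Moles of each element:
  O: 88.8/16.0 = 5.55 mol
  H: 11.2/1.008 = 11.111 mol
Divide by smallest (5.55):
  O: 5.55/5.55 = 1.0
  H: 11.111/5.55 = 2.0
Empirical formula: H2O

H2O


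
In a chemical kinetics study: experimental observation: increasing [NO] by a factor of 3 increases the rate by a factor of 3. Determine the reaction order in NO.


rate ∝ [NO]^n
3^n = 3 → n = 1
Order in NO: 1

1


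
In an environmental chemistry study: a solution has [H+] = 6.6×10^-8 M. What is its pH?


pH = -log10([H+]) = -log10(6.6×10^-8)
= 8 - log10(6.6)
= 8 - 0.82
= 7.18

7.18


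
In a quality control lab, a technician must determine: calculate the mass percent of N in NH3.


M(NH3) = 1×14.01 + 3×1.008 = 17.034 g/mol
Mass of N = 1 × 14.01 = 14.01 g/mol
% N = 14.01/17.034 × 100 = 82.25%

82.25%


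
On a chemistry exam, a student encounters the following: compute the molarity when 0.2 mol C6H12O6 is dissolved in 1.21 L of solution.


M = n/V = 0.2/1.21 = 0.165 mol/L

0.165 M


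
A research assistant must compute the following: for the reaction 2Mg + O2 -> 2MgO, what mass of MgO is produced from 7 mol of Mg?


Mole ratio MgO:Mg = 2:2
n(MgO) = 7 × 2/2 = 7.000 mol
mass = 7.000 × 40.31 = 282.17 g

282.17 g


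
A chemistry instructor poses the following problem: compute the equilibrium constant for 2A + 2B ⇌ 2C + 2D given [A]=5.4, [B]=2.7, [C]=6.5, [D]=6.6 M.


Kc = [C]^2[D]^2/([A]^2[B]^2)
= (6.5^2 × 6.6^2)/(5.4^2 × 2.7^2)
= 1840.41/212.5764
= 8.658

8.658


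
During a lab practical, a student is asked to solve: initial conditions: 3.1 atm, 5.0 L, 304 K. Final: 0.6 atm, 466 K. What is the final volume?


P1V1/T1 = P2V2/T2
V2 = P1V1T2/(T1P2)
= 3.1×5.0×466/(304×0.6)
= 39.6 L

39.6 L


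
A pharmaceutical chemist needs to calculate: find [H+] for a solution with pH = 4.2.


[H+] = 10^(-pH) = 10^(-4.2)
= 6.31×10^-5 M

6.31×10^-5 M


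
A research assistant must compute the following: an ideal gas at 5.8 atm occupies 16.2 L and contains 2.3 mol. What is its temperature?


PV = nRT  (R = 0.08206 L·atm/(mol·K))
T = PV/(nR) = 5.8×16.2/(2.3×0.08206)
= 93.96/0.188738
= 497.83 K

497.83 K


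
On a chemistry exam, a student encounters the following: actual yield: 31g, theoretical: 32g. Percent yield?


% yield = actual/theoretical × 100
= 31/32 × 100
= 96.88%

96.88%


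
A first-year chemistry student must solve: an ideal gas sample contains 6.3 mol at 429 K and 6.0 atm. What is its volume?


PV = nRT  (R = 0.08206 L·atm/(mol·K))
V = nRT/P = 6.3×0.08206×429/6.0
= 36.964 L

36.964 L


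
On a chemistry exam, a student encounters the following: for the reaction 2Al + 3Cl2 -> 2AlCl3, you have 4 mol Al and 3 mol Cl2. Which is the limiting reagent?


Mole ratio available / coefficient:
  Al: 4/2 = 2.000
  Cl2: 3/3 = 1.000
Smaller ratio is limiting.

Cl2


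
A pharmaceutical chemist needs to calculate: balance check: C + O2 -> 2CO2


Equation: C + O2 -> 2CO2
Check atoms: C: 1≠2, O: 2≠4
Not balanced

No, not balanced


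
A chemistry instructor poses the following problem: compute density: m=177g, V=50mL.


ρ = mass/volume
= 177/50
= 3.54 g/mL

3.54 g/mL


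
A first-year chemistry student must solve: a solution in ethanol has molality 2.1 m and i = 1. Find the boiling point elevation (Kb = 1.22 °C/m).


ΔTb = Kb × m × i
= 1.22 × 2.1 × 1
= 2.562 °C

2.562 °C


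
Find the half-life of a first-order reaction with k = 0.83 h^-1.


t½ = ln2/k = 0.693147/(0.83 h^-1)
= 0.8351 h

0.8351 h


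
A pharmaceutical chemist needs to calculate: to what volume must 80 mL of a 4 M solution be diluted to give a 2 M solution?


C1V1 = C2V2
4 × 80 = 2 × V2
V2 = 320/2 = 160.0 mL

160.0 mL


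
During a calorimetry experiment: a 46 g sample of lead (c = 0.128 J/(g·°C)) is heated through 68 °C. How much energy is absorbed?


q = mcΔT = 46 × 0.128 × 68
= 400.38 J

400.38 J


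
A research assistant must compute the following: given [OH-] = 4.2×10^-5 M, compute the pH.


pOH = -log10([OH-]) = -log10(4.2×10^-5)
= 5 - log10(4.2) = 4.38
pH = 14 - pOH = 14 - 4.38 = 9.62

9.62


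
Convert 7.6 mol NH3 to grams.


M(NH3) = 17.03 g/mol
mass = n × M = 7.6 × 17.03 = 129.43 g

129.43 g


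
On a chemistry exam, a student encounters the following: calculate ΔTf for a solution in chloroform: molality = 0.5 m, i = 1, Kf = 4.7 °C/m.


ΔTf = Kf × m × i
= 4.7 × 0.5 × 1
= 2.35 °C

2.35 °C


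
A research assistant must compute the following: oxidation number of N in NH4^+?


x + 4(+1) = +1, so x = -3
Oxidation number: -3

-3


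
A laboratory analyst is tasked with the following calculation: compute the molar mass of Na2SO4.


M(Na2SO4) = 2×22.99 + 1×32.07 + 4×16.0
= 45.98 + 32.07 + 64.0
= 142.05 g/mol

142.05 g/mol


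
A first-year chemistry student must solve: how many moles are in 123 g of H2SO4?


M(H2SO4) = 98.09 g/mol
n = mass/M = 123/98.09 = 1.254 mol

1.254 mol


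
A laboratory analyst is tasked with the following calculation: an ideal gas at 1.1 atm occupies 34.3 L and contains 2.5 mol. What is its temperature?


PV = nRT  (R = 0.08206 L·atm/(mol·K))
T = PV/(nR) = 1.1×34.3/(2.5×0.08206)
= 37.73/0.205150
= 183.91 K

183.91 K


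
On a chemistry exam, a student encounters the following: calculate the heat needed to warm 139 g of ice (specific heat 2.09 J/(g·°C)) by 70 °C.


q = mcΔT = 139 × 2.09 × 70
= 20335.70 J

20335.70 J


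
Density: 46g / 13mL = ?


ρ = mass/volume
= 46/13
= 3.538 g/mL

3.538 g/mL


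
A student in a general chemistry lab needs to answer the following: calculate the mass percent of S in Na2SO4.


M(Na2SO4) = 2×22.99 + 1×32.07 + 4×16.0 = 142.05 g/mol
Mass of S = 1 × 32.07 = 32.07 g/mol
% S = 32.07/142.05 × 100 = 22.58%

22.58%


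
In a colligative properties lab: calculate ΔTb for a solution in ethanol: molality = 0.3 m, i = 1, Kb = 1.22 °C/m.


ΔTb = Kb × m × i
= 1.22 × 0.3 × 1
= 0.366 °C

0.366 °C


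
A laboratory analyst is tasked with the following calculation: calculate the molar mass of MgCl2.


M(MgCl2) = 1×24.31 + 2×35.45
= 24.31 + 70.9
= 95.21 g/mol

95.21 g/mol


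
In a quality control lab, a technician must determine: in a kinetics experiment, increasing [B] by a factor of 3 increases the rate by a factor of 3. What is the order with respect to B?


rate ∝ [B]^n
3^n = 3 → n = 1
Order in B: 1

1


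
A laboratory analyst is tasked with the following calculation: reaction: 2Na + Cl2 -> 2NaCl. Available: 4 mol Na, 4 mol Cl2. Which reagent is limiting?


Mole ratio available / coefficient:
  Na: 4/2 = 2.000
  Cl2: 4/1 = 4.000
Smaller ratio is limiting.

Na


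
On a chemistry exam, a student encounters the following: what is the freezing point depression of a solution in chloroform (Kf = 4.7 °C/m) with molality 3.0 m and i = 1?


ΔTf = Kf × m × i
= 4.7 × 3.0 × 1
= 14.1 °C

14.1 °C


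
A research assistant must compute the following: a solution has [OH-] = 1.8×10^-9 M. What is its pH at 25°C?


pOH = -log10([OH-]) = -log10(1.8×10^-9)
= 9 - log10(1.8) = 8.74
pH = 14 - pOH = 14 - 8.74 = 5.26

5.26


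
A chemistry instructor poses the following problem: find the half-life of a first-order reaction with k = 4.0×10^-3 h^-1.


t½ = ln2/k = 0.693147/(4.0×10^-3 h^-1)
= 173.3 h

173.3 h


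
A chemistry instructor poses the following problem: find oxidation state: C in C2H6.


2x + 6(+1) = 0, so x = -3
Oxidation number: -3

-3


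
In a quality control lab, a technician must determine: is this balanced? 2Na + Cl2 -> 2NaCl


Equation: 2Na + Cl2 -> 2NaCl
Check atoms: Cl: 2=2, Na: 2=2
Balanced

Yes, balanced


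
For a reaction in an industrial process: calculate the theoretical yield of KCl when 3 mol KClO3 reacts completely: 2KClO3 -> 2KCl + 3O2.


Mole ratio KCl:KClO3 = 2:2
n(KCl) = 3 × 2/2 = 3.000 mol
mass = 3.000 × 74.55 = 223.65 g

223.65 g


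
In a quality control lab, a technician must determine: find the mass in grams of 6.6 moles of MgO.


M(MgO) = 40.31 g/mol
mass = n × M = 6.6 × 40.31 = 266.05 g

266.05 g


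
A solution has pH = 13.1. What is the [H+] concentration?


[H+] = 10^(-pH) = 10^(-13.1)
= 7.94×10^-14 M

7.94×10^-14 M


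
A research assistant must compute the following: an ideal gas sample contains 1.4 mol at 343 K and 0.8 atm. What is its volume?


PV = nRT  (R = 0.08206 L·atm/(mol·K))
V = nRT/P = 1.4×0.08206×343/0.8
= 49.257 L

49.257 L


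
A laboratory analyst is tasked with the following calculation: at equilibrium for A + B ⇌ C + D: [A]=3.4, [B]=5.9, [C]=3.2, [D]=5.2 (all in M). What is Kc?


Kc = [C][D]/([A][B])
= (3.2^1 × 5.2^1)/(3.4^1 × 5.9^1)
= 16.64/20.06
= 0.8295

0.8295


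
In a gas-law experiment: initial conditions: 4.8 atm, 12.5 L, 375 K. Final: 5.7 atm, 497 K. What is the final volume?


P1V1/T1 = P2V2/T2
V2 = P1V1T2/(T1P2)
= 4.8×12.5×497/(375×5.7)
= 13.951 L

13.951 L


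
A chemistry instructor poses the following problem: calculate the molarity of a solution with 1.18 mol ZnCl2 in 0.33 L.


M = n/V = 1.18/0.33 = 3.576 mol/L

3.576 M


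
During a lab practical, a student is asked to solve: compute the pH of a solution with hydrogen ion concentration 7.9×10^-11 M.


pH = -log10([H+]) = -log10(7.9×10^-11)
= 11 - log10(7.9)
= 11 - 0.9
= 10.1

10.1


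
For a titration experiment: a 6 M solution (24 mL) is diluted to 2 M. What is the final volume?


C1V1 = C2V2
6 × 24 = 2 × V2
V2 = 144/2 = 72.0 mL

72.0 mL


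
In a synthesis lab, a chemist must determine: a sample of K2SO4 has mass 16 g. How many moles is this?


M(K2SO4) = 174.27 g/mol
n = mass/M = 16/174.27 = 0.0918 mol

0.0918 mol


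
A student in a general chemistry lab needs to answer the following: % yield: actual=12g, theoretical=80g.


% yield = actual/theoretical × 100
= 12/80 × 100
= 15.0%

15.0%


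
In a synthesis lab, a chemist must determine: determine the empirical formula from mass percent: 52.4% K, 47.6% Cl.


Assume 100 g sample. Moles of each element:
  K: 52.4/39.1 = 1.34 mol
  Cl: 47.6/35.45 = 1.343 mol
Divide by smallest (1.34):
  K: 1.34/1.34 = 1.0
  Cl: 1.343/1.34 = 1.0
Empirical formula: KCl

KCl


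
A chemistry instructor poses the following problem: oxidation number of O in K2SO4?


O is usually -2
Oxidation number: -2

-2


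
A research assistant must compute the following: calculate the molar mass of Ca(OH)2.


M(Ca(OH)2) = 1×40.08 + 2×16.0 + 2×1.008
= 40.08 + 32.0 + 2.02
= 74.1 g/mol

74.1 g/mol


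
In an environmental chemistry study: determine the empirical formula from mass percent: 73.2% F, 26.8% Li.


Assume 100 g sample. Moles of each element:
  F: 73.2/19.0 = 3.853 mol
  Li: 26.8/6.94 = 3.862 mol
Divide by smallest (3.853):
  F: 3.853/3.853 = 1.0
  Li: 3.862/3.853 = 1.0
Empirical formula: LiF

LiF


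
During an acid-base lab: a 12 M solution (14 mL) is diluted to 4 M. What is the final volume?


C1V1 = C2V2
12 × 14 = 4 × V2
V2 = 168/4 = 42.0 mL

42.0 mL


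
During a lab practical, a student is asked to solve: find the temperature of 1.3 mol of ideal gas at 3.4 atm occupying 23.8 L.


PV = nRT  (R = 0.08206 L·atm/(mol·K))
T = PV/(nR) = 3.4×23.8/(1.3×0.08206)
= 80.92/0.106678
= 758.54 K

758.54 K


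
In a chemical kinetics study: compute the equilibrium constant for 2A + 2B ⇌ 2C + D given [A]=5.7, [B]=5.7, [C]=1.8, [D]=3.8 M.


Kc = [C]^2[D]/([A]^2[B]^2)
= (1.8^2 × 3.8^1)/(5.7^2 × 5.7^2)
= 12.312/1055.6001
= 0.01166

0.01166


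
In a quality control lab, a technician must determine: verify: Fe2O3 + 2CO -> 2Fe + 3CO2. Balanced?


Equation: Fe2O3 + 2CO -> 2Fe + 3CO2
Check atoms: C: 2≠3, Fe: 2=2, O: 5≠6
Not balanced

No, not balanced


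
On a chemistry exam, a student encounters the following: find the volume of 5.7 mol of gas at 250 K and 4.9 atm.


PV = nRT  (R = 0.08206 L·atm/(mol·K))
V = nRT/P = 5.7×0.08206×250/4.9
= 23.864 L

23.864 L


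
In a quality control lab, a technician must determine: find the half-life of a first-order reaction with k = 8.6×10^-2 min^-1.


t½ = ln2/k = 0.693147/(8.6×10^-2 min^-1)
= 8.060 min

8.060 min


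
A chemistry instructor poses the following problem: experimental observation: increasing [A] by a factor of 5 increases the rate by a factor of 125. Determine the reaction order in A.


rate ∝ [A]^n
5^n = 125 → n = 3
Order in A: 3

3


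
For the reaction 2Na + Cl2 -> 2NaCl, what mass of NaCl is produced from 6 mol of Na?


Mole ratio NaCl:Na = 2:2
n(NaCl) = 6 × 2/2 = 6.000 mol
mass = 6.000 × 58.44 = 350.64 g

350.64 g


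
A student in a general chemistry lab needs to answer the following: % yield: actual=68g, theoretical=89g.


% yield = actual/theoretical × 100
= 68/89 × 100
= 76.4%

76.4%


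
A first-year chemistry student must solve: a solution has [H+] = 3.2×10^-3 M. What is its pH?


pH = -log10([H+]) = -log10(3.2×10^-3)
= 3 - log10(3.2)
= 3 - 0.51
= 2.49

2.49


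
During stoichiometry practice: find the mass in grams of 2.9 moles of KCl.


M(KCl) = 74.55 g/mol
mass = n × M = 2.9 × 74.55 = 216.20 g

216.20 g


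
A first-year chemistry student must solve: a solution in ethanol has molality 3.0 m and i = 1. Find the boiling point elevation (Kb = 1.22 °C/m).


ΔTb = Kb × m × i
= 1.22 × 3.0 × 1
= 3.66 °C

3.66 °C


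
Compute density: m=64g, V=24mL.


ρ = mass/volume
= 64/24
= 2.667 g/mL

2.667 g/mL


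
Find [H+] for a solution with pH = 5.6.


[H+] = 10^(-pH) = 10^(-5.6)
= 2.51×10^-6 M

2.51×10^-6 M


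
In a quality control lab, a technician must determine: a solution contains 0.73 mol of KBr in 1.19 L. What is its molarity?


M = n/V = 0.73/1.19 = 0.613 mol/L

0.613 M


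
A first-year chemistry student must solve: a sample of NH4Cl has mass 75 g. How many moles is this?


M(NH4Cl) = 53.49 g/mol
n = mass/M = 75/53.49 = 1.4021 mol

1.4021 mol


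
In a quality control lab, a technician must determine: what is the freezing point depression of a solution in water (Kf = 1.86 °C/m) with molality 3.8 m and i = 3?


ΔTf = Kf × m × i
= 1.86 × 3.8 × 3
= 21.204 °C

21.204 °C


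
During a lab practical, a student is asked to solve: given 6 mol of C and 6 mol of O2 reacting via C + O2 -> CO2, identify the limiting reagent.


Mole ratio available / coefficient:
  C: 6/1 = 6.000
  O2: 6/1 = 6.000
Smaller ratio is limiting.

neither (stoichiometric); C and O2 are fully consumed


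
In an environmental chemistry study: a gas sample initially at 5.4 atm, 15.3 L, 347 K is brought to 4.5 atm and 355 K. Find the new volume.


P1V1/T1 = P2V2/T2
V2 = P1V1T2/(T1P2)
= 5.4×15.3×355/(347×4.5)
= 18.783 L

18.783 L


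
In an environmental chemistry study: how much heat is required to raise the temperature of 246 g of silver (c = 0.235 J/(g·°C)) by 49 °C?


q = mcΔT = 246 × 0.235 × 49
= 2832.69 J

2832.69 J


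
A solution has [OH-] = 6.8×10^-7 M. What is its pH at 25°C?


pOH = -log10([OH-]) = -log10(6.8×10^-7)
= 7 - log10(6.8) = 6.17
pH = 14 - pOH = 14 - 6.17 = 7.83

7.83


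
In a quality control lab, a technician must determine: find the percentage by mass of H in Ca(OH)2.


M(Ca(OH)2) = 1×40.08 + 2×16.0 + 2×1.008 = 74.096 g/mol
Mass of H = 2 × 1.008 = 2.016 g/mol
% H = 2.016/74.096 × 100 = 2.72%

2.72%


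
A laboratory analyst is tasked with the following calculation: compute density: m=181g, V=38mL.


ρ = mass/volume
= 181/38
= 4.763 g/mL

4.763 g/mL


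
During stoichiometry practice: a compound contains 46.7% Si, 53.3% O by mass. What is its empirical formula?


Assume 100 g sample. Moles of each element:
  Si: 46.7/28.09 = 1.663 mol
  O: 53.3/16.0 = 3.331 mol
Divide by smallest (1.663):
  Si: 1.663/1.663 = 1.0
  O: 3.331/1.663 = 2.0
Empirical formula: SiO2

SiO2


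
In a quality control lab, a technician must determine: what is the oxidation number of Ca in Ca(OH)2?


Group 2 metal: +2
Oxidation number: +2

+2


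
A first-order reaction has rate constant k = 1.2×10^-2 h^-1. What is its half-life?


t½ = ln2/k = 0.693147/(1.2×10^-2 h^-1)
= 57.76 h

57.76 h


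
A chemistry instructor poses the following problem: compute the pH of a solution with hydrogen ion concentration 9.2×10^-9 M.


pH = -log10([H+]) = -log10(9.2×10^-9)
= 9 - log10(9.2)
= 9 - 0.96
= 8.04

8.04


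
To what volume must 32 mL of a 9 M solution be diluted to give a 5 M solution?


C1V1 = C2V2
9 × 32 = 5 × V2
V2 = 288/5 = 57.6 mL

57.6 mL


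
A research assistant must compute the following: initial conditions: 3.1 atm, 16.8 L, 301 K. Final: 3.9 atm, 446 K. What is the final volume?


P1V1/T1 = P2V2/T2
V2 = P1V1T2/(T1P2)
= 3.1×16.8×446/(301×3.9)
= 19.787 L

19.787 L


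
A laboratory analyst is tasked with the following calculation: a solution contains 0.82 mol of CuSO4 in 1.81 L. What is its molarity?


M = n/V = 0.82/1.81 = 0.453 mol/L

0.453 M


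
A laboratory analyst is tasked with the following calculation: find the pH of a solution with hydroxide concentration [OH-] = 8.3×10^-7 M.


pOH = -log10([OH-]) = -log10(8.3×10^-7)
= 7 - log10(8.3) = 6.08
pH = 14 - pOH = 14 - 6.08 = 7.92

7.92


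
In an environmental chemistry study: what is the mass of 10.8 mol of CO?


M(CO) = 28.01 g/mol
mass = n × M = 10.8 × 28.01 = 302.51 g

302.51 g


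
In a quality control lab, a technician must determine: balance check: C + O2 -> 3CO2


Equation: C + O2 -> 3CO2
Check atoms: C: 1≠3, O: 2≠6
Not balanced

No, not balanced


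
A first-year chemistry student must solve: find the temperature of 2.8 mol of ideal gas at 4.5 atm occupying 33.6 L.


PV = nRT  (R = 0.08206 L·atm/(mol·K))
T = PV/(nR) = 4.5×33.6/(2.8×0.08206)
= 151.20/0.229768
= 658.06 K

658.06 K


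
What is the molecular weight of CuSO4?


M(CuSO4) = 1×63.55 + 1×32.07 + 4×16.0
= 63.55 + 32.07 + 64.0
= 159.62 g/mol

159.62 g/mol


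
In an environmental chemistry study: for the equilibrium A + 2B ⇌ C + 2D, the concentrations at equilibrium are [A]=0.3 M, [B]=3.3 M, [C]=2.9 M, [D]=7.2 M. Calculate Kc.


Kc = [C][D]^2/([A][B]^2)
= (2.9^1 × 7.2^2)/(0.3^1 × 3.3^2)
= 150.336/3.267
= 46.02

46.02


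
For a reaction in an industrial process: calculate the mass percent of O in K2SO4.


M(K2SO4) = 2×39.1 + 1×32.07 + 4×16.0 = 174.27 g/mol
Mass of O = 4 × 16.0 = 64.00 g/mol
% O = 64.00/174.27 × 100 = 36.72%

36.72%


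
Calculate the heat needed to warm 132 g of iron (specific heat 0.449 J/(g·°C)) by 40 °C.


q = mcΔT = 132 × 0.449 × 40
= 2370.72 J

2370.72 J


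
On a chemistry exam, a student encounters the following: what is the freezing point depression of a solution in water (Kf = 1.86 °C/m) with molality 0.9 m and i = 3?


ΔTf = Kf × m × i
= 1.86 × 0.9 × 3
= 5.022 °C

5.022 °C


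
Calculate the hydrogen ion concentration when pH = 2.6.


[H+] = 10^(-pH) = 10^(-2.6)
= 2.51×10^-3 M

2.51×10^-3 M


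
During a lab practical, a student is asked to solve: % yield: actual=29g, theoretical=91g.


% yield = actual/theoretical × 100
= 29/91 × 100
= 31.87%

31.87%


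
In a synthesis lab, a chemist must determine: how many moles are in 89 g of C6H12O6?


M(C6H12O6) = 180.16 g/mol
n = mass/M = 89/180.16 = 0.494 mol

0.494 mol


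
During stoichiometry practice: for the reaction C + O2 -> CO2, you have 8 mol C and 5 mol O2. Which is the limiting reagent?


Mole ratio available / coefficient:
  C: 8/1 = 8.000
  O2: 5/1 = 5.000
Smaller ratio is limiting.

O2
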